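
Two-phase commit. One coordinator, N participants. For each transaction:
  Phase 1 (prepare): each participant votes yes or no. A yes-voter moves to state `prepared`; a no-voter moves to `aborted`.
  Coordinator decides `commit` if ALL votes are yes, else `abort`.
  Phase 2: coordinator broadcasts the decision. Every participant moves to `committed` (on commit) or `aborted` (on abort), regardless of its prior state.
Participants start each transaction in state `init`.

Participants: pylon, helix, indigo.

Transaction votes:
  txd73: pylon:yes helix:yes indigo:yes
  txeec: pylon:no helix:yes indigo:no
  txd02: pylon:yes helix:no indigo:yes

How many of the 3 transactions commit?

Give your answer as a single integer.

txd73: all yes -> commit (commits=1)
txeec: no from pylon, indigo -> abort (commits=1)
txd02: no from helix -> abort (commits=1)

Answer: 1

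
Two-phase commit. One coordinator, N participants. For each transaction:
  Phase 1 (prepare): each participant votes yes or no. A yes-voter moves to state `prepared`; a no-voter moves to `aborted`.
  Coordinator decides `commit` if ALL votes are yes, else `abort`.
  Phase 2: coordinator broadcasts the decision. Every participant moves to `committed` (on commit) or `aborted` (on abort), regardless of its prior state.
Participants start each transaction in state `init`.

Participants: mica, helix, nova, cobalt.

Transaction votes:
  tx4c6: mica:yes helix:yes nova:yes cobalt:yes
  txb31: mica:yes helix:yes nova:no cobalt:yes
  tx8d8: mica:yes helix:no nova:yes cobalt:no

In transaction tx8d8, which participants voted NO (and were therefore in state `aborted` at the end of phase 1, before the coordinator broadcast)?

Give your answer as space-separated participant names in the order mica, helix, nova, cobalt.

Txn tx8d8 phase 1: mica yes -> prepared; helix no -> aborted; nova yes -> prepared; cobalt no -> aborted

Answer: helix cobalt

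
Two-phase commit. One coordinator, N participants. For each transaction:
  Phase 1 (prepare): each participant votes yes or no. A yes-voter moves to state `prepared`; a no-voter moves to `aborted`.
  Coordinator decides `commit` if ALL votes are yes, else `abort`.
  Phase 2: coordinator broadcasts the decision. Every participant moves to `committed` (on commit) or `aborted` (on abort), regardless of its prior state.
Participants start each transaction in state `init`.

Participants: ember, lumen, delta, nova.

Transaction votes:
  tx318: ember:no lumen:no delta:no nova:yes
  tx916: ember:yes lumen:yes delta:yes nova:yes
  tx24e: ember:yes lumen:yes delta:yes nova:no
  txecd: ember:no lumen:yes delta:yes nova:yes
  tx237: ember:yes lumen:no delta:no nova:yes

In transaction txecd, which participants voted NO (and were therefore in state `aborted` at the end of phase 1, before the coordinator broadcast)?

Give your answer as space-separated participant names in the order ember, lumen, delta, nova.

Answer: ember

Derivation:
Txn txecd phase 1: ember no -> aborted; lumen yes -> prepared; delta yes -> prepared; nova yes -> prepared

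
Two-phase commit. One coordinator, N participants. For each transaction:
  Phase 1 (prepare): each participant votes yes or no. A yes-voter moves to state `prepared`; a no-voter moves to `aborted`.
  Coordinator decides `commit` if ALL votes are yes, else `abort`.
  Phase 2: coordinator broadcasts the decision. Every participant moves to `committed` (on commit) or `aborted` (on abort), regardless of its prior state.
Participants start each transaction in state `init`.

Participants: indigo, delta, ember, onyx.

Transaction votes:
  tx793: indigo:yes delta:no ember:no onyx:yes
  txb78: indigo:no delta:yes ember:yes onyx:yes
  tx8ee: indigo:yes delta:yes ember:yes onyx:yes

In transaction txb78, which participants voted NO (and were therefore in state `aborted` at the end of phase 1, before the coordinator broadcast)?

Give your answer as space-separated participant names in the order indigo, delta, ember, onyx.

Txn txb78 phase 1: indigo no -> aborted; delta yes -> prepared; ember yes -> prepared; onyx yes -> prepared

Answer: indigo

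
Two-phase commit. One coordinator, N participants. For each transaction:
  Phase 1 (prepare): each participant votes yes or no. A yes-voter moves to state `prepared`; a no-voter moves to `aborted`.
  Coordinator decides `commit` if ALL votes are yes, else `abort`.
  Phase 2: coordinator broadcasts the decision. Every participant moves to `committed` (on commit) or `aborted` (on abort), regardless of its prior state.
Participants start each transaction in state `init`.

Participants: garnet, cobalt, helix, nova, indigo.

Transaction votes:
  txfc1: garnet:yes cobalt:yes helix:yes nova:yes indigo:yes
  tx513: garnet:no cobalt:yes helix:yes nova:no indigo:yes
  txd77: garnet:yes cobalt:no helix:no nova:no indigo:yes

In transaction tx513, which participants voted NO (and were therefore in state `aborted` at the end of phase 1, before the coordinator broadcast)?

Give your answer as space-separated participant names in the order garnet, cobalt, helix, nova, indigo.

Txn tx513 phase 1: garnet no -> aborted; cobalt yes -> prepared; helix yes -> prepared; nova no -> aborted; indigo yes -> prepared

Answer: garnet nova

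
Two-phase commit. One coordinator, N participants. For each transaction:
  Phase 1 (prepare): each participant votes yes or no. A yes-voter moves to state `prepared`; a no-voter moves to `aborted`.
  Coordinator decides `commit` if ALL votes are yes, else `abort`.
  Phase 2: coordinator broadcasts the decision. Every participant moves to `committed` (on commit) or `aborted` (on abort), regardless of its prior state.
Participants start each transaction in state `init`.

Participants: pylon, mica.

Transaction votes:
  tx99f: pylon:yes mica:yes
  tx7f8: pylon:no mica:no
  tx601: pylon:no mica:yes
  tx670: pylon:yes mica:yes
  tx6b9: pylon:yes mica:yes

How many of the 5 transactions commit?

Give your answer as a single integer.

Answer: 3

Derivation:
tx99f: all yes -> commit (commits=1)
tx7f8: no from pylon, mica -> abort (commits=1)
tx601: no from pylon -> abort (commits=1)
tx670: all yes -> commit (commits=2)
tx6b9: all yes -> commit (commits=3)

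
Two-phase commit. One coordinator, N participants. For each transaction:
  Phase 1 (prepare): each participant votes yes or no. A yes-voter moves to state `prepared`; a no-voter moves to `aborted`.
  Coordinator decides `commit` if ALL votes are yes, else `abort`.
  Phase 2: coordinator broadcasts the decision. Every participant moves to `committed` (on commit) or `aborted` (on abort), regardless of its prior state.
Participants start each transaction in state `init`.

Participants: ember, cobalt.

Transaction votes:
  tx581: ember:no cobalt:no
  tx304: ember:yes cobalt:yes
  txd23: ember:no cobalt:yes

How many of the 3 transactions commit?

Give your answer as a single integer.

tx581: no from ember, cobalt -> abort (commits=0)
tx304: all yes -> commit (commits=1)
txd23: no from ember -> abort (commits=1)

Answer: 1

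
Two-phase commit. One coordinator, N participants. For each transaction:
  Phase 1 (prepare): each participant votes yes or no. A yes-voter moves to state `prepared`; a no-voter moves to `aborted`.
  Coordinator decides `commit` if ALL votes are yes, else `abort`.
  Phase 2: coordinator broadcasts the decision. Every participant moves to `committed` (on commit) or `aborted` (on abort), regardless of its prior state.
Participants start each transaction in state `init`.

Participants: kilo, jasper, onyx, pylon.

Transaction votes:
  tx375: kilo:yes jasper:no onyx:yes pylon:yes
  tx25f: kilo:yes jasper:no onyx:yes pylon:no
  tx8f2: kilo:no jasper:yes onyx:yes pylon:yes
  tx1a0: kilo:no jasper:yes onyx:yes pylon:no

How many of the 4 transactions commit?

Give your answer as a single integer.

Answer: 0

Derivation:
tx375: no from jasper -> abort (commits=0)
tx25f: no from jasper, pylon -> abort (commits=0)
tx8f2: no from kilo -> abort (commits=0)
tx1a0: no from kilo, pylon -> abort (commits=0)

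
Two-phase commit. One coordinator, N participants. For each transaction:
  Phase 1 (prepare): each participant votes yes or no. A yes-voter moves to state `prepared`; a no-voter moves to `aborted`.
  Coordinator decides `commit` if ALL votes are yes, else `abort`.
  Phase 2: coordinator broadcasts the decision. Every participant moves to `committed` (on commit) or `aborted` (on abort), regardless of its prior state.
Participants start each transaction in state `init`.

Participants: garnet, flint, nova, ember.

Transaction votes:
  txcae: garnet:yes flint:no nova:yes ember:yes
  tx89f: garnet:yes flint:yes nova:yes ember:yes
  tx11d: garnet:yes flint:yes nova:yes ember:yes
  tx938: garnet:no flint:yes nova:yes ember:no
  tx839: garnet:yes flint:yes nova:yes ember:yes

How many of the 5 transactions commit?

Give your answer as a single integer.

txcae: no from flint -> abort (commits=0)
tx89f: all yes -> commit (commits=1)
tx11d: all yes -> commit (commits=2)
tx938: no from garnet, ember -> abort (commits=2)
tx839: all yes -> commit (commits=3)

Answer: 3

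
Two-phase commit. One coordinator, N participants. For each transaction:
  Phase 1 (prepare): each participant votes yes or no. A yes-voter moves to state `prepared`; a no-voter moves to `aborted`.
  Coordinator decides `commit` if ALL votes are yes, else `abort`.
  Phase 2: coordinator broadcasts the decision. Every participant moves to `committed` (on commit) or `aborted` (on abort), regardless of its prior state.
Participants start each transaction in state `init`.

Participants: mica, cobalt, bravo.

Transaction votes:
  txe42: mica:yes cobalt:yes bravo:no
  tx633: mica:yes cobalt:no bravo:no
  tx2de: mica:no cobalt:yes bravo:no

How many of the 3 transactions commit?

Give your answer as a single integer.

txe42: no from bravo -> abort (commits=0)
tx633: no from cobalt, bravo -> abort (commits=0)
tx2de: no from mica, bravo -> abort (commits=0)

Answer: 0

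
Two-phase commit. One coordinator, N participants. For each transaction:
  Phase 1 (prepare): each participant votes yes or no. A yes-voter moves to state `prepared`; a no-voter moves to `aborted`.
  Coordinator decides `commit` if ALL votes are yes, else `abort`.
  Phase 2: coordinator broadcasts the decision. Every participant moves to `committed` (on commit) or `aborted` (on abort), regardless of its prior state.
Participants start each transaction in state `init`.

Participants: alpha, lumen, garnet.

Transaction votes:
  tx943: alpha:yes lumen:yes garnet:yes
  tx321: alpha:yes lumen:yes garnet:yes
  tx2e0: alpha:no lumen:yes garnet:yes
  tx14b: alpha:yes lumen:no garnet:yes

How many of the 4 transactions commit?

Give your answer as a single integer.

Answer: 2

Derivation:
tx943: all yes -> commit (commits=1)
tx321: all yes -> commit (commits=2)
tx2e0: no from alpha -> abort (commits=2)
tx14b: no from lumen -> abort (commits=2)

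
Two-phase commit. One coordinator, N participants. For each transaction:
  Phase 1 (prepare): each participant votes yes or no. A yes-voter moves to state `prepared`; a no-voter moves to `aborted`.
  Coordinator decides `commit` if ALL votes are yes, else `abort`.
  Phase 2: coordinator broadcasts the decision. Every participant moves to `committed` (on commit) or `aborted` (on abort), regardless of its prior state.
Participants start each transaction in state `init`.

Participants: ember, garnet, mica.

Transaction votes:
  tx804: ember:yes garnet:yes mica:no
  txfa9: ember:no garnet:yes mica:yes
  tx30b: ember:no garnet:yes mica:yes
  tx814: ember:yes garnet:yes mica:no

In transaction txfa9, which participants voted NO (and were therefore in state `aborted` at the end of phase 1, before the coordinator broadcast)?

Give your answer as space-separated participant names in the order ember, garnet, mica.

Answer: ember

Derivation:
Txn txfa9 phase 1: ember no -> aborted; garnet yes -> prepared; mica yes -> prepared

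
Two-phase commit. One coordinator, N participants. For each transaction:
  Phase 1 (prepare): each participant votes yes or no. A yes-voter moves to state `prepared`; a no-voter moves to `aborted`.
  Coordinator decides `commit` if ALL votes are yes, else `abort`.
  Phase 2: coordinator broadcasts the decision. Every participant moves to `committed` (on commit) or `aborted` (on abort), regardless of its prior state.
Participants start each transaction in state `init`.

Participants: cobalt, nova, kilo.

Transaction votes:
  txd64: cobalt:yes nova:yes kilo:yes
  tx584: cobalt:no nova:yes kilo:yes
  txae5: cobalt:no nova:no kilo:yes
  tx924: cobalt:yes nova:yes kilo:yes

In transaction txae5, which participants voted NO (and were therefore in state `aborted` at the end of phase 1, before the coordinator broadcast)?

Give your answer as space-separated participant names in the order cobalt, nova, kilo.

Txn txae5 phase 1: cobalt no -> aborted; nova no -> aborted; kilo yes -> prepared

Answer: cobalt nova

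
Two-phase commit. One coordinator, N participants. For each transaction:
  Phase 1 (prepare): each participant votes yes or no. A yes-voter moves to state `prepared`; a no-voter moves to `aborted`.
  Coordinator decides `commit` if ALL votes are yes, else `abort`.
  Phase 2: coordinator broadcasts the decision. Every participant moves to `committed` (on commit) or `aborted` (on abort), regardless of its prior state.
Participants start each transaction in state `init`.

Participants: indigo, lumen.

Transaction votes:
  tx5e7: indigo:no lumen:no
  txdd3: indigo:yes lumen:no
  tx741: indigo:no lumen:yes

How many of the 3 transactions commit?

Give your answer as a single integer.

tx5e7: no from indigo, lumen -> abort (commits=0)
txdd3: no from lumen -> abort (commits=0)
tx741: no from indigo -> abort (commits=0)

Answer: 0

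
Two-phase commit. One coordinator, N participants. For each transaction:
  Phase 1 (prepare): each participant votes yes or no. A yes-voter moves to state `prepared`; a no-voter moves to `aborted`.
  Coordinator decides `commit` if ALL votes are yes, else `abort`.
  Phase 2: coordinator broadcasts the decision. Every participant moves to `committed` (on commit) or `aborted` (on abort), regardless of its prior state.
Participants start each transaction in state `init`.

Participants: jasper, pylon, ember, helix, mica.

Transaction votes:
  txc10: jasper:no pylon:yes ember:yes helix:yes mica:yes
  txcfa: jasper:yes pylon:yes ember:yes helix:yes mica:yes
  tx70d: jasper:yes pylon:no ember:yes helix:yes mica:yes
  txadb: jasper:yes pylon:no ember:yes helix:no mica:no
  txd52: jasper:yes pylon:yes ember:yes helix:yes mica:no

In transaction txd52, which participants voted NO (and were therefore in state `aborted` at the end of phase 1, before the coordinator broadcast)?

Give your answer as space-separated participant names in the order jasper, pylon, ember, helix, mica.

Txn txd52 phase 1: jasper yes -> prepared; pylon yes -> prepared; ember yes -> prepared; helix yes -> prepared; mica no -> aborted

Answer: mica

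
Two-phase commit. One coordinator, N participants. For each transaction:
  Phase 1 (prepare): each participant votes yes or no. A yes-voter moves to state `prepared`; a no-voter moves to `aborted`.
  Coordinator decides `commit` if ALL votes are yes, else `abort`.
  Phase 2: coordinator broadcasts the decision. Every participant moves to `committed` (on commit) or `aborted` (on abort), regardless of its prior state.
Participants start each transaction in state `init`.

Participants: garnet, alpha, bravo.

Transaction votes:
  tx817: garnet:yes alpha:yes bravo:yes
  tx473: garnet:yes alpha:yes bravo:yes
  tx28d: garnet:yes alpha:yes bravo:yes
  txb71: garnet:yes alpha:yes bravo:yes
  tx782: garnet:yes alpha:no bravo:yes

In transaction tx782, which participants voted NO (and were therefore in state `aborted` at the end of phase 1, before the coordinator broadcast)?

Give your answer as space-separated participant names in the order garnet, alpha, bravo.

Txn tx782 phase 1: garnet yes -> prepared; alpha no -> aborted; bravo yes -> prepared

Answer: alpha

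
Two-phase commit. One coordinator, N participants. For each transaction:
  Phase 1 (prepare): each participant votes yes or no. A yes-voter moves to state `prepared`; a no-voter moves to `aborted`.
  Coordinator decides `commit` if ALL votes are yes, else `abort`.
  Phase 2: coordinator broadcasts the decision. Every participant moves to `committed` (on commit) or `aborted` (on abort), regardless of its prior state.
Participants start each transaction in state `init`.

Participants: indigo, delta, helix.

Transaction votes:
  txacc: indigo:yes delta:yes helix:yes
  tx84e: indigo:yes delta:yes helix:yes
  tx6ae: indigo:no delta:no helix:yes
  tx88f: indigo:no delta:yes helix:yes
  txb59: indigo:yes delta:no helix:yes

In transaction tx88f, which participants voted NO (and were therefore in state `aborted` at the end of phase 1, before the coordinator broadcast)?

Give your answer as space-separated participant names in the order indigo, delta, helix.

Txn tx88f phase 1: indigo no -> aborted; delta yes -> prepared; helix yes -> prepared

Answer: indigo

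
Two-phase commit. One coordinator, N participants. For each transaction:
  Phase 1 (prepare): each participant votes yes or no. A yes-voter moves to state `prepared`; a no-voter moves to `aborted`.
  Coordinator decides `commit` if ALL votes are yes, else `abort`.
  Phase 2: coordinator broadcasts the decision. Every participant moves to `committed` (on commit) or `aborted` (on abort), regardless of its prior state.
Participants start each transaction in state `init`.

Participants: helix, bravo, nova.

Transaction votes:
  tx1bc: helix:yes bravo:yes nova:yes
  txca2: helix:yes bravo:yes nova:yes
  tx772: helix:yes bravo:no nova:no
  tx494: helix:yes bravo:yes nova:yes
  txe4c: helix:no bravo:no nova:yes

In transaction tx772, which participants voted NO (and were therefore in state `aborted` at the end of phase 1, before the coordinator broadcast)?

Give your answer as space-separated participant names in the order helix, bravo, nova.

Answer: bravo nova

Derivation:
Txn tx772 phase 1: helix yes -> prepared; bravo no -> aborted; nova no -> aborted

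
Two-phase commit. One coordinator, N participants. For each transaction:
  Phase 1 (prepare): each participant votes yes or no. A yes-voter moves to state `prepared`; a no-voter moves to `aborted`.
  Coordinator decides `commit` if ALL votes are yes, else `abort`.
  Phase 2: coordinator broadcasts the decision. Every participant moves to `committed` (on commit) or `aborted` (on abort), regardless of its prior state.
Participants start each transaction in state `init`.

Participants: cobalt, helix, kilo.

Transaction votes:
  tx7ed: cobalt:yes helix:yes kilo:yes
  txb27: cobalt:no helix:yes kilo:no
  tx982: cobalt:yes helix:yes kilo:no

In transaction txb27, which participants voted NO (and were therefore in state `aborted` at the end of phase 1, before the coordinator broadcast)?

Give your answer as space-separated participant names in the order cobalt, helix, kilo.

Txn txb27 phase 1: cobalt no -> aborted; helix yes -> prepared; kilo no -> aborted

Answer: cobalt kilo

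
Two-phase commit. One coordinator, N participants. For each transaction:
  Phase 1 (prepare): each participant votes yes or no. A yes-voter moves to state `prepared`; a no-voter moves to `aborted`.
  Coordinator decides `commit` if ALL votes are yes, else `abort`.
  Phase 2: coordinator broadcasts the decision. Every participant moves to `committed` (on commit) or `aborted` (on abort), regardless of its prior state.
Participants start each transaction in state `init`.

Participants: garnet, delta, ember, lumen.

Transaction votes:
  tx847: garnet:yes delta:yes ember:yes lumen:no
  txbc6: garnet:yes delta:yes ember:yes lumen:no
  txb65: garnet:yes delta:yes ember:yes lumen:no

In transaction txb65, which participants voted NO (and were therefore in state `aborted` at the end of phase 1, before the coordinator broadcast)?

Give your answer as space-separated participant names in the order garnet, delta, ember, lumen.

Txn txb65 phase 1: garnet yes -> prepared; delta yes -> prepared; ember yes -> prepared; lumen no -> aborted

Answer: lumen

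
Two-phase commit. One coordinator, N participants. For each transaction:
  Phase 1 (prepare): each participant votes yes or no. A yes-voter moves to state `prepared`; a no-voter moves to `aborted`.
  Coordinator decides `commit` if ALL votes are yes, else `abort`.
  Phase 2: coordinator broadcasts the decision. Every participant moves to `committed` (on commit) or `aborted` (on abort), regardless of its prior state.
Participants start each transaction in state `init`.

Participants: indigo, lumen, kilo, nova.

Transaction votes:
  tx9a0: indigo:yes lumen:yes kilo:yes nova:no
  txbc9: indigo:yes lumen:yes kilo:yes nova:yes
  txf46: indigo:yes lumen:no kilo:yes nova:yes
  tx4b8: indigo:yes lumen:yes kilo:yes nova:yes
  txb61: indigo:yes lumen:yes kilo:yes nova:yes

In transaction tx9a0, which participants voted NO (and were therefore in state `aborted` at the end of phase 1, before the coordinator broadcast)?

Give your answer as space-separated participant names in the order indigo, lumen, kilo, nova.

Txn tx9a0 phase 1: indigo yes -> prepared; lumen yes -> prepared; kilo yes -> prepared; nova no -> aborted

Answer: nova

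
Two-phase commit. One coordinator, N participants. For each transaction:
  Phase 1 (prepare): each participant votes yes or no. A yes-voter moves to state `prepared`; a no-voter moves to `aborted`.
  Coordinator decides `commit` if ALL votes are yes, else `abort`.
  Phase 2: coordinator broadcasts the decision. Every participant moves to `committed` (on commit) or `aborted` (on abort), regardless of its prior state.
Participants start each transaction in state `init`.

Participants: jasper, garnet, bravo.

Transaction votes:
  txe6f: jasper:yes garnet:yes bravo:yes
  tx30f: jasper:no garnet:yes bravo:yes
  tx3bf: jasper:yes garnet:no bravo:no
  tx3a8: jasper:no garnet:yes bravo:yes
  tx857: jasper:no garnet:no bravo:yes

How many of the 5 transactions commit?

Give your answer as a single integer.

Answer: 1

Derivation:
txe6f: all yes -> commit (commits=1)
tx30f: no from jasper -> abort (commits=1)
tx3bf: no from garnet, bravo -> abort (commits=1)
tx3a8: no from jasper -> abort (commits=1)
tx857: no from jasper, garnet -> abort (commits=1)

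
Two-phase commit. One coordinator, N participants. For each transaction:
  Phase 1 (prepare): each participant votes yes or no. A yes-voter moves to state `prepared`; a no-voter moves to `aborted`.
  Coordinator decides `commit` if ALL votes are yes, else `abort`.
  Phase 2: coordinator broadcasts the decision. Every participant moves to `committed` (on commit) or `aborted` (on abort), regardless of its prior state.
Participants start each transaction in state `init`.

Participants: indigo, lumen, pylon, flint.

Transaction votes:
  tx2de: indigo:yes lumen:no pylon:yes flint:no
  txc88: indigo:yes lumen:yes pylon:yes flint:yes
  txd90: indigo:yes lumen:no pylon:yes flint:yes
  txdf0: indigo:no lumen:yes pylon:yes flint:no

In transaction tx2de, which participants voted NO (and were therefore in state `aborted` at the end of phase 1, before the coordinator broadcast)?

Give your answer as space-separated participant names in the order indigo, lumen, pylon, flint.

Answer: lumen flint

Derivation:
Txn tx2de phase 1: indigo yes -> prepared; lumen no -> aborted; pylon yes -> prepared; flint no -> aborted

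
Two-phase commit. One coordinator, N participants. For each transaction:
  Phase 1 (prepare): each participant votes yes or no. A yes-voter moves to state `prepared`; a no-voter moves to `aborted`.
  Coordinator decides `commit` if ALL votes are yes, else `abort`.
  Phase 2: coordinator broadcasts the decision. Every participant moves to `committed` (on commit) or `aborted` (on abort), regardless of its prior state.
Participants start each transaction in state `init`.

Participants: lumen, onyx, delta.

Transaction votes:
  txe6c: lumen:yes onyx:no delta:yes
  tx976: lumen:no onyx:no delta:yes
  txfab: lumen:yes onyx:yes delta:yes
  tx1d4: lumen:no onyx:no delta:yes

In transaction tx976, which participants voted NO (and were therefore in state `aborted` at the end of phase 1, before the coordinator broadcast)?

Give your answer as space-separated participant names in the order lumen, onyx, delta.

Answer: lumen onyx

Derivation:
Txn tx976 phase 1: lumen no -> aborted; onyx no -> aborted; delta yes -> prepared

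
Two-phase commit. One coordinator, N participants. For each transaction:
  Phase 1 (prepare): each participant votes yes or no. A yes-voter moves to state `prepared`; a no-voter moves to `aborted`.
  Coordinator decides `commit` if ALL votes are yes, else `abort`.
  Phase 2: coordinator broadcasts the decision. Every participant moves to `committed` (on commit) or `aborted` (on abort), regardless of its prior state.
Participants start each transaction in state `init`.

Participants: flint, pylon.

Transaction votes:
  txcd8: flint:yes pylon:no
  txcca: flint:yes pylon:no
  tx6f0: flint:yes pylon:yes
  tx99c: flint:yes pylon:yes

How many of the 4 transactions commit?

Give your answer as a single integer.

txcd8: no from pylon -> abort (commits=0)
txcca: no from pylon -> abort (commits=0)
tx6f0: all yes -> commit (commits=1)
tx99c: all yes -> commit (commits=2)

Answer: 2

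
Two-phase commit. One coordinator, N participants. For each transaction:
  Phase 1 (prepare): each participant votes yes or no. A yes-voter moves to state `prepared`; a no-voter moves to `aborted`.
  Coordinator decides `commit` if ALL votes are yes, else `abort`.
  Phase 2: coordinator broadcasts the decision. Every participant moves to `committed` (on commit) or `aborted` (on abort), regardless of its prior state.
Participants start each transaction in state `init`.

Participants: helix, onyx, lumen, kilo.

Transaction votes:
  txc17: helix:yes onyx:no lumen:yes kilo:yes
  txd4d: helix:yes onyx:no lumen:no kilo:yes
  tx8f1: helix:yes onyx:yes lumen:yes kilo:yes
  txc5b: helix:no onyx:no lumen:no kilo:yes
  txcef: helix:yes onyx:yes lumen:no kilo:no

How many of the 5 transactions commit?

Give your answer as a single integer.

Answer: 1

Derivation:
txc17: no from onyx -> abort (commits=0)
txd4d: no from onyx, lumen -> abort (commits=0)
tx8f1: all yes -> commit (commits=1)
txc5b: no from helix, onyx, lumen -> abort (commits=1)
txcef: no from lumen, kilo -> abort (commits=1)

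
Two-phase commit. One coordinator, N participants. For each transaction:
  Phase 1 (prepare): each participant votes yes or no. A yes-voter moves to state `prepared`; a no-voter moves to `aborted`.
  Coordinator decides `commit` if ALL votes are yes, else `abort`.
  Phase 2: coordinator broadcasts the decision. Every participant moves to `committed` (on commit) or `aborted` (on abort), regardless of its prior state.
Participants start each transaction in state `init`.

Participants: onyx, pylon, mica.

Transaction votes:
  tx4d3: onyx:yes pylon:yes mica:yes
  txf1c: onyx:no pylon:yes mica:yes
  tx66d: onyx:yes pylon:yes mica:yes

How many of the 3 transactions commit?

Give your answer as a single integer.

tx4d3: all yes -> commit (commits=1)
txf1c: no from onyx -> abort (commits=1)
tx66d: all yes -> commit (commits=2)

Answer: 2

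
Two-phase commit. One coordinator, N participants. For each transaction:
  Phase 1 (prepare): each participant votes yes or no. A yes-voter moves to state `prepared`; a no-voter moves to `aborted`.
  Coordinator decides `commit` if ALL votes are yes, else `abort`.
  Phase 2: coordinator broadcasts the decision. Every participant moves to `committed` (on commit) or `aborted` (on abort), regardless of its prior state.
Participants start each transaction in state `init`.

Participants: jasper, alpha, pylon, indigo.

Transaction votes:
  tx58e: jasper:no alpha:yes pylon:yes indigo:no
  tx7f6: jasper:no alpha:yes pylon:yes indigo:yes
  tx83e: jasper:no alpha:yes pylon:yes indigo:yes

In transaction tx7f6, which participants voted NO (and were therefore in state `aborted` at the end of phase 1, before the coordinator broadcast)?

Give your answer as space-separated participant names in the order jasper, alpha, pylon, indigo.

Answer: jasper

Derivation:
Txn tx7f6 phase 1: jasper no -> aborted; alpha yes -> prepared; pylon yes -> prepared; indigo yes -> prepared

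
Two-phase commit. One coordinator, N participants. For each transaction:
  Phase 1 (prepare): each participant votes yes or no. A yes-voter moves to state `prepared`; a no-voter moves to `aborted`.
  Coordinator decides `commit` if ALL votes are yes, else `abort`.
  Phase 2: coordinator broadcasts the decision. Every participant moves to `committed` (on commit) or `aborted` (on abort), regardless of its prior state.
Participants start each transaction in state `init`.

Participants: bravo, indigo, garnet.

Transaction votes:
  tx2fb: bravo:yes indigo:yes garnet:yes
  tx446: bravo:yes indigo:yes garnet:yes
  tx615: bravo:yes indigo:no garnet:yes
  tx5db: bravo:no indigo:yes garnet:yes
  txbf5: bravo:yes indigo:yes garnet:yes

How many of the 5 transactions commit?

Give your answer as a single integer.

Answer: 3

Derivation:
tx2fb: all yes -> commit (commits=1)
tx446: all yes -> commit (commits=2)
tx615: no from indigo -> abort (commits=2)
tx5db: no from bravo -> abort (commits=2)
txbf5: all yes -> commit (commits=3)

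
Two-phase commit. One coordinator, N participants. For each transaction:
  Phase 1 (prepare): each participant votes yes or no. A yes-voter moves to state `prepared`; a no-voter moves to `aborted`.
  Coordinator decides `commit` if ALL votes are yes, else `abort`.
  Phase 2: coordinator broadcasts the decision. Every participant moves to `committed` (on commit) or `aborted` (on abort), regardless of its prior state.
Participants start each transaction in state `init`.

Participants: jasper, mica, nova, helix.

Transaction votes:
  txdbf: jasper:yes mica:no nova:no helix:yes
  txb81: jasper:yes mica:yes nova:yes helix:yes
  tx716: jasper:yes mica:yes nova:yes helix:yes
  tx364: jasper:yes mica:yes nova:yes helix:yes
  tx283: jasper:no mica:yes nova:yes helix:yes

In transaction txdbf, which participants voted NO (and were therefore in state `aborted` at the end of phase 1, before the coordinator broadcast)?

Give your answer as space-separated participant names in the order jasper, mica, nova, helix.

Answer: mica nova

Derivation:
Txn txdbf phase 1: jasper yes -> prepared; mica no -> aborted; nova no -> aborted; helix yes -> prepared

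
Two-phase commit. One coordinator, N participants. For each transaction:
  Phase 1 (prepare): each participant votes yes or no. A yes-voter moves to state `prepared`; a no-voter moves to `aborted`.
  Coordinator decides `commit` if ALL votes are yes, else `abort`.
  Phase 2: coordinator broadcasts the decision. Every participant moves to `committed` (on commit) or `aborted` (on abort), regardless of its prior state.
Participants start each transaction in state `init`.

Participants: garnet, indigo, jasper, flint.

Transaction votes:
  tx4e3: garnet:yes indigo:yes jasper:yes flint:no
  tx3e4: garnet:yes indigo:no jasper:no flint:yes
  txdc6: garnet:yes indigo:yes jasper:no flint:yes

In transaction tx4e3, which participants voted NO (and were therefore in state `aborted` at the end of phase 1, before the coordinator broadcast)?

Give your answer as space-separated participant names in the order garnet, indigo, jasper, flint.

Txn tx4e3 phase 1: garnet yes -> prepared; indigo yes -> prepared; jasper yes -> prepared; flint no -> aborted

Answer: flint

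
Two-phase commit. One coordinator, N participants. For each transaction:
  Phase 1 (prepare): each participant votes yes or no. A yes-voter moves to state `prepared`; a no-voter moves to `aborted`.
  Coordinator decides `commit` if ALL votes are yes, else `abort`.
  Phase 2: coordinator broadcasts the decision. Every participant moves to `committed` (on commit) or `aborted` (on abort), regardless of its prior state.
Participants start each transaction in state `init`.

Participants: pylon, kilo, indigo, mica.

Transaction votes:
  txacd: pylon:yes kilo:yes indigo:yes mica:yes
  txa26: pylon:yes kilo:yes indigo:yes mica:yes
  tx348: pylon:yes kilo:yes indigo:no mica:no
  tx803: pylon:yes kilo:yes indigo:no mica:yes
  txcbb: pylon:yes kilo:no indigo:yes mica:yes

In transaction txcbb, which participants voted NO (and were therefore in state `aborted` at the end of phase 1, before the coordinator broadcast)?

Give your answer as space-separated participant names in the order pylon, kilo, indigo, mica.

Txn txcbb phase 1: pylon yes -> prepared; kilo no -> aborted; indigo yes -> prepared; mica yes -> prepared

Answer: kilo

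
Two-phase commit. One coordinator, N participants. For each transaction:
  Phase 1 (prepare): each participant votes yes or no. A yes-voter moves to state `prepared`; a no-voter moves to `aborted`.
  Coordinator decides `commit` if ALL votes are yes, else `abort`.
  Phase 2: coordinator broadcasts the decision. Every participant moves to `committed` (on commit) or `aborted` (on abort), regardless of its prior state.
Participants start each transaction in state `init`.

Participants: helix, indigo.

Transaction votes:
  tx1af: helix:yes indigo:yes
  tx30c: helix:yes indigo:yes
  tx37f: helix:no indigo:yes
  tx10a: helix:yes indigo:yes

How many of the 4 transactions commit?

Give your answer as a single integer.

tx1af: all yes -> commit (commits=1)
tx30c: all yes -> commit (commits=2)
tx37f: no from helix -> abort (commits=2)
tx10a: all yes -> commit (commits=3)

Answer: 3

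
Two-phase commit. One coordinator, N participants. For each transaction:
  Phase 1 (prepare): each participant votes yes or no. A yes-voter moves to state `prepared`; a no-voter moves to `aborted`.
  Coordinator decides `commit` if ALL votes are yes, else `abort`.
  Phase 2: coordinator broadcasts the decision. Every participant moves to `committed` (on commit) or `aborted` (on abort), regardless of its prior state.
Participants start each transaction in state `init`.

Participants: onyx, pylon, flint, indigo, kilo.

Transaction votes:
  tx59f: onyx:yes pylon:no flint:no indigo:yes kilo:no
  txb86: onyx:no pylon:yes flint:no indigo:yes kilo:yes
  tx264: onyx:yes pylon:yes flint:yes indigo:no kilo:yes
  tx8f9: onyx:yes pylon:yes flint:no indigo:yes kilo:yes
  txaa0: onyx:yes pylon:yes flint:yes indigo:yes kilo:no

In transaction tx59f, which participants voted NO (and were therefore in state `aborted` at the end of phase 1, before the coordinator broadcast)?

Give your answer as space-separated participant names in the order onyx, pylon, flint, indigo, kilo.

Txn tx59f phase 1: onyx yes -> prepared; pylon no -> aborted; flint no -> aborted; indigo yes -> prepared; kilo no -> aborted

Answer: pylon flint kilo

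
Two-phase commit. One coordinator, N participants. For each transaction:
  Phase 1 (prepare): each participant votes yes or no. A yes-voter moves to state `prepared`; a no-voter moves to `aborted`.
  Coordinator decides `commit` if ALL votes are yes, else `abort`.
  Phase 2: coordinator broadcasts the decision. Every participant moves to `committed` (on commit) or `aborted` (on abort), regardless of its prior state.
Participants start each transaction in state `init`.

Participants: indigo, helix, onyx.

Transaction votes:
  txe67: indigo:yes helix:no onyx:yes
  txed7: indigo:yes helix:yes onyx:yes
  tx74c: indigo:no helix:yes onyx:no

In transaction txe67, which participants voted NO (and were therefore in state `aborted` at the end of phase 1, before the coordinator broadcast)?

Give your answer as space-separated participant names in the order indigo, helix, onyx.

Txn txe67 phase 1: indigo yes -> prepared; helix no -> aborted; onyx yes -> prepared

Answer: helix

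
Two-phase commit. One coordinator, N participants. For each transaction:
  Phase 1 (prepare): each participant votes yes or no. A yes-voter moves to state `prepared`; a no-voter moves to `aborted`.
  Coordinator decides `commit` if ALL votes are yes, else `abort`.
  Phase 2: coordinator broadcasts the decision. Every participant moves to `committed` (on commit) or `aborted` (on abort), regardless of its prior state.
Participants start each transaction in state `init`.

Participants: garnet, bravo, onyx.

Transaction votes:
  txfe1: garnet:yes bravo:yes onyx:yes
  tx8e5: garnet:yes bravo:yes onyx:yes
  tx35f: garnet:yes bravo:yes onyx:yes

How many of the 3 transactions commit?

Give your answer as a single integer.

txfe1: all yes -> commit (commits=1)
tx8e5: all yes -> commit (commits=2)
tx35f: all yes -> commit (commits=3)

Answer: 3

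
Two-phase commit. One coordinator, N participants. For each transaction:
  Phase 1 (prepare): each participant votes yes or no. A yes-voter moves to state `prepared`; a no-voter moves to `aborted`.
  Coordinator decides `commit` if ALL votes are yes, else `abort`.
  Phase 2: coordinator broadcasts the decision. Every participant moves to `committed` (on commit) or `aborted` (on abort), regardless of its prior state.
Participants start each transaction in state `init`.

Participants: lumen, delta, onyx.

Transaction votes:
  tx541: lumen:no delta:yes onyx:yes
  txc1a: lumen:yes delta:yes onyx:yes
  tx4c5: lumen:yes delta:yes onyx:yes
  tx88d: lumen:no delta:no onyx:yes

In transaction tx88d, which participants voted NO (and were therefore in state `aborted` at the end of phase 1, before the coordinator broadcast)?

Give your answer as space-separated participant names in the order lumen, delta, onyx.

Answer: lumen delta

Derivation:
Txn tx88d phase 1: lumen no -> aborted; delta no -> aborted; onyx yes -> prepared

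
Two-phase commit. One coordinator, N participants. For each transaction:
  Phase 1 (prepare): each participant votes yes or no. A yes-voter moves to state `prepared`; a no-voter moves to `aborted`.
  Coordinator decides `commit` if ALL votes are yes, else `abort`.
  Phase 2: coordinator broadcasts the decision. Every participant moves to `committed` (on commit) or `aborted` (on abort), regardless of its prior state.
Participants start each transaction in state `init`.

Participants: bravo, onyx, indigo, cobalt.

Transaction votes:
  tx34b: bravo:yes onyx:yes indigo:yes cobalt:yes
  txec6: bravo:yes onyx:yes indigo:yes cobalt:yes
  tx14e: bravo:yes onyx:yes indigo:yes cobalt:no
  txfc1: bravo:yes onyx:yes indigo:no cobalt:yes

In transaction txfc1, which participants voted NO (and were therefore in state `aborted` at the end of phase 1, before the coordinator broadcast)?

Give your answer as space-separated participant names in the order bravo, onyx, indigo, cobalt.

Txn txfc1 phase 1: bravo yes -> prepared; onyx yes -> prepared; indigo no -> aborted; cobalt yes -> prepared

Answer: indigo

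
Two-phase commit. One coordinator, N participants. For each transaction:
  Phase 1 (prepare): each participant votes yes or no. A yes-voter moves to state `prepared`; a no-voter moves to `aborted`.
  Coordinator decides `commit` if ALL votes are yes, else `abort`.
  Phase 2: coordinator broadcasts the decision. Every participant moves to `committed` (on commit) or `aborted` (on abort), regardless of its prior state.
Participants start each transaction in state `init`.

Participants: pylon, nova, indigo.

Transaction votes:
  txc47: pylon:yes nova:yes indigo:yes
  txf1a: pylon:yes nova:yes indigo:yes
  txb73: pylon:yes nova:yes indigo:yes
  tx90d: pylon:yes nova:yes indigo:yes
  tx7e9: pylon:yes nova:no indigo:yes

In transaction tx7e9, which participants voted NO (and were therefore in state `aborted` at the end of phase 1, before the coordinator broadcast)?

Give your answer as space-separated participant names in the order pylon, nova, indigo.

Txn tx7e9 phase 1: pylon yes -> prepared; nova no -> aborted; indigo yes -> prepared

Answer: nova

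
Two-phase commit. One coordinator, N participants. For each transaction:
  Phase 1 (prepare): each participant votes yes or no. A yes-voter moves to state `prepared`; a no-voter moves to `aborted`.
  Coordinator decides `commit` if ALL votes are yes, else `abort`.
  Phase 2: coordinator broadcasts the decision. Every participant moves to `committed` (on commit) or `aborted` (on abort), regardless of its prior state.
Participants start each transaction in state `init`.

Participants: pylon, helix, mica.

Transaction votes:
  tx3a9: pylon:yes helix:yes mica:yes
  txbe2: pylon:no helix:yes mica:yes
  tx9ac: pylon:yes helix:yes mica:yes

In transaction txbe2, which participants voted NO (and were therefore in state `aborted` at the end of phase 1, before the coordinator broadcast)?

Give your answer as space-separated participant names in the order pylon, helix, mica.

Answer: pylon

Derivation:
Txn txbe2 phase 1: pylon no -> aborted; helix yes -> prepared; mica yes -> prepared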